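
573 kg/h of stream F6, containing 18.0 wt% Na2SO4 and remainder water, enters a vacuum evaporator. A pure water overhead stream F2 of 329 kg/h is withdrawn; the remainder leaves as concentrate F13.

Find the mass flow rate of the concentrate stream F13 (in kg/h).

Concentrate = 573 − 329 = 244 kg/h.

244 kg/h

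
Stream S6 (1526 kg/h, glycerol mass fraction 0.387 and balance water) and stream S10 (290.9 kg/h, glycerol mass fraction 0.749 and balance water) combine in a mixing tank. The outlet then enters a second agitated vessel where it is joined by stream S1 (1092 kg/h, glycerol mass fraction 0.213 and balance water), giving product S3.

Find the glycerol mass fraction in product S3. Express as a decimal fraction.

Overall, product flow = 2908.9 kg/h.
glycerol in = 1526×0.387 + 290.9×0.749 + 1092×0.213 = 1041 kg/h.
glycerol fraction in S3 = 0.358.

0.358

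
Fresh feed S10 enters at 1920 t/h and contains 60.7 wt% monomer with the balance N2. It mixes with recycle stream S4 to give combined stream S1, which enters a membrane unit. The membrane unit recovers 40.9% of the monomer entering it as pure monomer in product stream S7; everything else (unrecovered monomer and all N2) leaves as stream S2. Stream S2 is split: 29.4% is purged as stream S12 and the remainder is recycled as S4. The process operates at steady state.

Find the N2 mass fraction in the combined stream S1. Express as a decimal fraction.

0.5620

N2 enters only via S10 and leaves only via the purge: 1920×0.393 = 0.294×(N2 in S2), and the membrane unit passes all N2, so N2 in S1 = N2 in S2 = 2566.5 t/h.
monomer in S1: m_A = 1920×0.607 + (1−0.294)·(1−0.409)·m_A, so m_A = 1165.4/0.5828 = 1999.9 t/h.
S1 = 1999.9 + 2566.5 = 4566.4 t/h.
N2 fraction in S1 = 2566.5/4566.4 = 0.5620.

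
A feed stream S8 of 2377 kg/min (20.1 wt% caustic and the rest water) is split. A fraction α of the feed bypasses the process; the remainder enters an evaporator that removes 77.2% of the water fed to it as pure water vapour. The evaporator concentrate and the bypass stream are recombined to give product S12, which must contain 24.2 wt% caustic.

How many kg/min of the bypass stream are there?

All 2377×0.201 = 477.78 kg/min of caustic reaches S12, so S12 = 477.78/0.242 = 1974.3 kg/min and vapour = 402.71 kg/min.
The evaporator receives (1−α)·2377 of feed at 0.799 water and removes 0.772 of that water:
0.772×0.799×(1−α)×2377 = 402.71
(1−α) = 402.71/1466.2 = 0.2747;  α = 0.7253.
Bypass flow = 0.7253×2377 = 1724.1 kg/min.

1724 kg/min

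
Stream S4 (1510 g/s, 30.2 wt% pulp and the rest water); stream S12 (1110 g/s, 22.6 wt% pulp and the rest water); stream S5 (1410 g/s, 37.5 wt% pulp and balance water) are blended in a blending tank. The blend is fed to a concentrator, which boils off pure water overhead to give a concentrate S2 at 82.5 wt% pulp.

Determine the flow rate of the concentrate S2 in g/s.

1498 g/s

pulp entering = 1510×0.302 + 1110×0.226 + 1410×0.375 = 1235.6 g/s.
All pulp reports to S2, so S2 = 1235.6/0.825 = 1497.7 g/s.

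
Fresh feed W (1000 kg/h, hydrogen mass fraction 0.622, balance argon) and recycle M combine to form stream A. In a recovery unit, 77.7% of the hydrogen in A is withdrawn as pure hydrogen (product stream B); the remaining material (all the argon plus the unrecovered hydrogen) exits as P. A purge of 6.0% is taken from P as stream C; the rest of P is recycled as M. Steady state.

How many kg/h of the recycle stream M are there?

6087 kg/h

argon enters only via W and leaves only via the purge: 1000×0.378 = 0.060×(argon in P), and the recovery unit passes all argon, so argon in A = argon in P = 6300 kg/h.
hydrogen in A: m_A = 1000×0.622 + (1−0.060)·(1−0.777)·m_A, so m_A = 622/0.7904 = 786.96 kg/h.
P = (1−0.777)×786.96 + 6300 = 6475.5 kg/h.
Recycle M = (1−0.060)×6475.5 = 6087 kg/h.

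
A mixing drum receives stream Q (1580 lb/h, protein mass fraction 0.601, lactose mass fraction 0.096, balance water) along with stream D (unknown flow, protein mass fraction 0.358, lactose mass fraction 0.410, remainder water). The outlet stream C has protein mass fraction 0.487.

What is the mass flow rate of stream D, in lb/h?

1396 lb/h

Let D be the unknown flow. Total out = 1580 + D.
protein balance: 949.58 + 0.358·D = 0.487·(1580 + D)
(0.358 − 0.487)·D = 0.487×1580 − 949.58 = -180.12
D = -180.12 / -0.129 = 1396.3 lb/h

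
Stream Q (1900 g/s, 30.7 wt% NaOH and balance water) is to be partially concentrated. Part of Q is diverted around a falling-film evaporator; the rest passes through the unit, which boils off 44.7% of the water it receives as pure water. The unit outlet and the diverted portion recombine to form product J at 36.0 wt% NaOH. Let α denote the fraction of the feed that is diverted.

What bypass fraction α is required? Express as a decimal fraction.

All 1900×0.307 = 583.3 g/s of NaOH reaches J, so J = 583.3/0.360 = 1620.3 g/s and vapour = 279.72 g/s.
The evaporator receives (1−α)·1900 of feed at 0.693 water and removes 0.447 of that water:
0.447×0.693×(1−α)×1900 = 279.72
(1−α) = 279.72/588.56 = 0.4753;  α = 0.5247.

0.525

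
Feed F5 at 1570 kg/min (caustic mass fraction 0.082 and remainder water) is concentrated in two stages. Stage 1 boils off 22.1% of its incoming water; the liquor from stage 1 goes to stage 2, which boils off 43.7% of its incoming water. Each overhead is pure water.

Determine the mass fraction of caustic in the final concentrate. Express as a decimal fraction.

0.169

water in feed = 1570×0.918 = 1441.3 kg/min.
After stage 1: water left = (1−0.221)×1441.3 = 1122.7; stream total = 1251.5 kg/min.
After stage 2: water left = (1−0.437)×1122.7 = 632.1; final concentrate = 760.84 kg/min.
caustic fraction = 128.74/760.84 = 0.169.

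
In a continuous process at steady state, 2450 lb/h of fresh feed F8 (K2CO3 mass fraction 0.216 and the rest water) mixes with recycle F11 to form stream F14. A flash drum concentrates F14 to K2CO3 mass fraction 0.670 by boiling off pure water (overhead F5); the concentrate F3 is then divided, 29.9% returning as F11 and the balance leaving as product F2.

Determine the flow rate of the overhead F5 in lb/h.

Overall K2CO3 balance (none leaves overhead): K2CO3 in fresh feed = K2CO3 in product, i.e. 2450×0.216 = (1−0.299)·F3·0.670.
F3 = 529.2/(0.670×0.701) = 1126.7 lb/h.
Recycle F11 = 0.299×1126.7 = 336.9 lb/h.
Combined feed F14 = 2450 + 336.9 = 2786.9 lb/h.
Overhead F5 = F14 − F3 = 2786.9 − 1126.7 = 1660.1 lb/h.

1660 lb/h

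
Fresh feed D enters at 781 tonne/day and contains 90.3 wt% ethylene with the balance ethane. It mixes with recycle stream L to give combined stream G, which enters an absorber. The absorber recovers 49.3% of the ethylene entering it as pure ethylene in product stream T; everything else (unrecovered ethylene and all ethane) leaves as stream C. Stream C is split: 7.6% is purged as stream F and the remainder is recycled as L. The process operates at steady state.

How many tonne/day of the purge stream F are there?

ethane enters only via D and leaves only via the purge: 781×0.097 = 0.076×(ethane in C), and the absorber passes all ethane, so ethane in G = ethane in C = 996.8 tonne/day.
ethylene in G: m_A = 781×0.903 + (1−0.076)·(1−0.493)·m_A, so m_A = 705.24/0.5315 = 1326.8 tonne/day.
C = (1−0.493)×1326.8 + 996.8 = 1669.5 tonne/day.
Purge F = 0.076×1669.5 = 126.88 tonne/day.

126.9 tonne/day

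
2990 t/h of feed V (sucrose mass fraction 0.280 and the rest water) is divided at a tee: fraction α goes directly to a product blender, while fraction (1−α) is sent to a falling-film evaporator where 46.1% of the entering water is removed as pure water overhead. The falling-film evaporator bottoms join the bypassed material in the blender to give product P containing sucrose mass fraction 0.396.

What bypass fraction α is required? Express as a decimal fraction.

All 2990×0.280 = 837.2 t/h of sucrose reaches P, so P = 837.2/0.396 = 2114.1 t/h and vapour = 875.86 t/h.
The evaporator receives (1−α)·2990 of feed at 0.720 water and removes 0.461 of that water:
0.461×0.720×(1−α)×2990 = 875.86
(1−α) = 875.86/992.44 = 0.8825;  α = 0.1175.

0.117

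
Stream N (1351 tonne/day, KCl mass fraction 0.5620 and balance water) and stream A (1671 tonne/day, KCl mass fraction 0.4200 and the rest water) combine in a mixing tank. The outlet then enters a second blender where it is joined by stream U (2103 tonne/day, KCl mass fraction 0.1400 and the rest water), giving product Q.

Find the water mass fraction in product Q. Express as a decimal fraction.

0.6575

Overall, product flow = 5125 tonne/day.
water in = 1351×0.438 + 1671×0.580 + 2103×0.860 = 3369.5 tonne/day.
water fraction in Q = 0.6575.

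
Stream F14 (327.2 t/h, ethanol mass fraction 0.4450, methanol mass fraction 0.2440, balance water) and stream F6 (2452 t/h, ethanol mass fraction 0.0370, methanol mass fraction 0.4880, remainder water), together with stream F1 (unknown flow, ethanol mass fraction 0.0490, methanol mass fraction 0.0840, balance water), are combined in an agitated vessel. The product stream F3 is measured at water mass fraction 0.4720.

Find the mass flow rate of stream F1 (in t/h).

114.7 t/h

Let F1 be the unknown flow. Total out = 2779.2 + F1.
water balance: 1266.5 + 0.867·F1 = 0.472·(2779.2 + F1)
(0.867 − 0.472)·F1 = 0.472×2779.2 − 1266.5 = 45.323
F1 = 45.323 / 0.395 = 114.74 t/h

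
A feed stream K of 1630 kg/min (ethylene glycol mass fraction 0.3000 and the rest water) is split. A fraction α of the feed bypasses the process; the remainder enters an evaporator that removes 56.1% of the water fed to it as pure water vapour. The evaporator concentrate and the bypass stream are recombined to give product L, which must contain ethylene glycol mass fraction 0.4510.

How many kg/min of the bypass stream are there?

240.3 kg/min

All 1630×0.300 = 489 kg/min of ethylene glycol reaches L, so L = 489/0.451 = 1084.3 kg/min and vapour = 545.74 kg/min.
The evaporator receives (1−α)·1630 of feed at 0.700 water and removes 0.561 of that water:
0.561×0.700×(1−α)×1630 = 545.74
(1−α) = 545.74/640.1 = 0.8526;  α = 0.1474.
Bypass flow = 0.1474×1630 = 240.28 kg/min.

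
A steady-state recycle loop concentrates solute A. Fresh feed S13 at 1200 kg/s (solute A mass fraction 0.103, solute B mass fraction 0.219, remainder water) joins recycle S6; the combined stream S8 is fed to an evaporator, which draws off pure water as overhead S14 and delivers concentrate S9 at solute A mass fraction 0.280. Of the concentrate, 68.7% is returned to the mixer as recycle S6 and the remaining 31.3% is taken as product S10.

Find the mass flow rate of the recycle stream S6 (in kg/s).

Overall solute A balance (none leaves overhead): solute A in fresh feed = solute A in product, i.e. 1200×0.103 = (1−0.687)·S9·0.280.
S9 = 123.6/(0.280×0.313) = 1410.3 kg/s.
Recycle S6 = 0.687×1410.3 = 968.89 kg/s.

968.9 kg/s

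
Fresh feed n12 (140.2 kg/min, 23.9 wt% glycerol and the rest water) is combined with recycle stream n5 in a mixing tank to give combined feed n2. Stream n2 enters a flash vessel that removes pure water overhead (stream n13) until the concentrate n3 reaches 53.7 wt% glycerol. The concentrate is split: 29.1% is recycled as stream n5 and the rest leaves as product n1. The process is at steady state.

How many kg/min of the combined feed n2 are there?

Overall glycerol balance (none leaves overhead): glycerol in fresh feed = glycerol in product, i.e. 140.2×0.239 = (1−0.291)·n3·0.537.
n3 = 33.508/(0.537×0.709) = 88.009 kg/min.
Recycle n5 = 0.291×88.009 = 25.611 kg/min.
Combined feed n2 = 140.2 + 25.611 = 165.81 kg/min.

165.8 kg/min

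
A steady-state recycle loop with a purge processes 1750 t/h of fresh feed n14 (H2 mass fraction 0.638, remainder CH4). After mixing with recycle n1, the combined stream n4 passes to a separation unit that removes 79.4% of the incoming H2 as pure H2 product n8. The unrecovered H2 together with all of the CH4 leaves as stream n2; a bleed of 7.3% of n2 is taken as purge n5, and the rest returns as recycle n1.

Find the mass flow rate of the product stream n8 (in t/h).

1096 t/h

H2 in n4: m_A = 1750×0.638 + (1−0.073)·(1−0.794)·m_A, so m_A = 1116.5/0.8090 = 1380 t/h.
Product n8 = 0.794×1380 = 1095.7 t/h.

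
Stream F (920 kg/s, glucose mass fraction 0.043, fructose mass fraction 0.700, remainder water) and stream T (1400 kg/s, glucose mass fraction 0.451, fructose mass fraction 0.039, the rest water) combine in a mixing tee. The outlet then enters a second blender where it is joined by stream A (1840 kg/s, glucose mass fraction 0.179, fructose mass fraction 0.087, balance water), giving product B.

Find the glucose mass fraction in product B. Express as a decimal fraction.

0.240

Overall, product flow = 4160 kg/s.
glucose in = 920×0.043 + 1400×0.451 + 1840×0.179 = 1000.3 kg/s.
glucose fraction in B = 0.240.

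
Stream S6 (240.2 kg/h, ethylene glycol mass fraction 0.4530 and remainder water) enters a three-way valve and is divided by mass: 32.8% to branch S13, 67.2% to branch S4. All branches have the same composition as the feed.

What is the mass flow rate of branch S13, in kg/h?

78.79 kg/h

Branch S13 flow = 0.328×240.2 = 78.786 kg/h.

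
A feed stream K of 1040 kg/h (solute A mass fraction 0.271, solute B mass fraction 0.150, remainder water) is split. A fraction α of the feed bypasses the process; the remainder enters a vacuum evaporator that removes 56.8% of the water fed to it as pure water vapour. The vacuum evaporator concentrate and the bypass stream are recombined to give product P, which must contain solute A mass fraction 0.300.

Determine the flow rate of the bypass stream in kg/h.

All 1040×0.271 = 281.84 kg/h of solute A reaches P, so P = 281.84/0.300 = 939.47 kg/h and vapour = 100.53 kg/h.
The evaporator receives (1−α)·1040 of feed at 0.579 water and removes 0.568 of that water:
0.568×0.579×(1−α)×1040 = 100.53
(1−α) = 100.53/342.03 = 0.2939;  α = 0.7061.
Bypass flow = 0.7061×1040 = 734.31 kg/h.

734.3 kg/h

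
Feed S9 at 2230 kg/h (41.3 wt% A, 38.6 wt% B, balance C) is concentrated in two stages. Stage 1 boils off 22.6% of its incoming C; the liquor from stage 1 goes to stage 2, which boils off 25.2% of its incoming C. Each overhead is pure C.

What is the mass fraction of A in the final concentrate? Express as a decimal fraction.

C in feed = 2230×0.201 = 448.23 kg/h.
After stage 1: C left = (1−0.226)×448.23 = 346.93; stream total = 2128.7 kg/h.
After stage 2: C left = (1−0.252)×346.93 = 259.5; final concentrate = 2041.3 kg/h.
A fraction = 920.99/2041.3 = 0.4512.

0.4512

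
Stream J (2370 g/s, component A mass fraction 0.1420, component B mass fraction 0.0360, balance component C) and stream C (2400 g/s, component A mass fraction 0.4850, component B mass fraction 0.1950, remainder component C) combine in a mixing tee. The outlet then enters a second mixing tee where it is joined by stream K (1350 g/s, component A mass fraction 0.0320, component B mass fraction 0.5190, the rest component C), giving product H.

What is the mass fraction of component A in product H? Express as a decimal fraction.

Overall, product flow = 6120 g/s.
component A in = 2370×0.142 + 2400×0.485 + 1350×0.032 = 1543.7 g/s.
component A fraction in H = 0.2522.

0.2522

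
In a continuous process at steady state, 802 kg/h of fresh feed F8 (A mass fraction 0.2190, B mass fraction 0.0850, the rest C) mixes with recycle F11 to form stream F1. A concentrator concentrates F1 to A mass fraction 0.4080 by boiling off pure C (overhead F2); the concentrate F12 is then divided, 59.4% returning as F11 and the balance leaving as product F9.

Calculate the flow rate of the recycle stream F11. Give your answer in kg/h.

629.8 kg/h

Overall A balance (none leaves overhead): A in fresh feed = A in product, i.e. 802×0.219 = (1−0.594)·F12·0.408.
F12 = 175.64/(0.408×0.406) = 1060.3 kg/h.
Recycle F11 = 0.594×1060.3 = 629.82 kg/h.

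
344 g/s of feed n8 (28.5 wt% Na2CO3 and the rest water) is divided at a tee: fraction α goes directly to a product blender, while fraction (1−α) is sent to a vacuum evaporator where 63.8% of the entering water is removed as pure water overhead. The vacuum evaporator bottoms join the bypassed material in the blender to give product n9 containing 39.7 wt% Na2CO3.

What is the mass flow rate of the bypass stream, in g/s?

131.3 g/s

All 344×0.285 = 98.04 g/s of Na2CO3 reaches n9, so n9 = 98.04/0.397 = 246.95 g/s and vapour = 97.048 g/s.
The evaporator receives (1−α)·344 of feed at 0.715 water and removes 0.638 of that water:
0.638×0.715×(1−α)×344 = 97.048
(1−α) = 97.048/156.92 = 0.6184;  α = 0.3816.
Bypass flow = 0.3816×344 = 131.26 g/s.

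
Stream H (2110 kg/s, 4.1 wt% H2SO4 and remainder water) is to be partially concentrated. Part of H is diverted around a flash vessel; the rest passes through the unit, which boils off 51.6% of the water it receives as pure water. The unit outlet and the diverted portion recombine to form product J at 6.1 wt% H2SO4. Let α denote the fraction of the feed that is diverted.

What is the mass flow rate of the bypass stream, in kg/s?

712 kg/s

All 2110×0.041 = 86.51 kg/s of H2SO4 reaches J, so J = 86.51/0.061 = 1418.2 kg/s and vapour = 691.8 kg/s.
The evaporator receives (1−α)·2110 of feed at 0.959 water and removes 0.516 of that water:
0.516×0.959×(1−α)×2110 = 691.8
(1−α) = 691.8/1044.1 = 0.6626;  α = 0.3374.
Bypass flow = 0.3374×2110 = 711.98 kg/s.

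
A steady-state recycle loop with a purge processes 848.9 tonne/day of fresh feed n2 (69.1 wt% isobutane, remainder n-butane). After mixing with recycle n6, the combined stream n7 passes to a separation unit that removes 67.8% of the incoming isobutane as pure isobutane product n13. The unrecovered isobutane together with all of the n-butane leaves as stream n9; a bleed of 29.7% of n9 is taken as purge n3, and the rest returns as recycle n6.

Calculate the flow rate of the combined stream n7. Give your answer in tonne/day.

1641 tonne/day

n-butane enters only via n2 and leaves only via the purge: 848.9×0.309 = 0.297×(n-butane in n9), and the separation unit passes all n-butane, so n-butane in n7 = n-butane in n9 = 883.2 tonne/day.
isobutane in n7: m_A = 848.9×0.691 + (1−0.297)·(1−0.678)·m_A, so m_A = 586.59/0.7736 = 758.23 tonne/day.
n7 = 758.23 + 883.2 = 1641.4 tonne/day.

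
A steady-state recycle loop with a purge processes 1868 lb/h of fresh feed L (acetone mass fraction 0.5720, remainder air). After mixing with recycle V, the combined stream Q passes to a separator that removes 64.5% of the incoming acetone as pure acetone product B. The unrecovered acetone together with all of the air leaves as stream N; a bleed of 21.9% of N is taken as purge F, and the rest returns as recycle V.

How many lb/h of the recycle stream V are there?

air enters only via L and leaves only via the purge: 1868×0.428 = 0.219×(air in N), and the separator passes all air, so air in Q = air in N = 3650.7 lb/h.
acetone in Q: m_A = 1868×0.572 + (1−0.219)·(1−0.645)·m_A, so m_A = 1068.5/0.7227 = 1478.4 lb/h.
N = (1−0.645)×1478.4 + 3650.7 = 4175.5 lb/h.
Recycle V = (1−0.219)×4175.5 = 3261.1 lb/h.

3261 lb/h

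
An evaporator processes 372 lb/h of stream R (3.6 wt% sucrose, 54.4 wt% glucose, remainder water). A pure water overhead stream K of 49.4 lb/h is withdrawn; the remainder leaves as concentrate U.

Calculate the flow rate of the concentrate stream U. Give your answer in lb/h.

322.6 lb/h

Concentrate = 372 − 49.4 = 322.6 lb/h.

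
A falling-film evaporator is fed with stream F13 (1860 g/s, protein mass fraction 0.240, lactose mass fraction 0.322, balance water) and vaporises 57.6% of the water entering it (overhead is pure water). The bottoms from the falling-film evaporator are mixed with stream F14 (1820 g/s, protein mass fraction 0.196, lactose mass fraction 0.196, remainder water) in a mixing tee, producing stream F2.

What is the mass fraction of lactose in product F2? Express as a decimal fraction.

0.298

Vapour removed = 0.576×0.438×1860 = 469.26 g/s; concentrate = 1390.7 g/s.
lactose reaching the mixer = 598.92 (from concentrate) + 1820×0.196 = 955.64 g/s.
Product flow = 1390.7 + 1820 = 3210.7 g/s; lactose fraction = 0.298.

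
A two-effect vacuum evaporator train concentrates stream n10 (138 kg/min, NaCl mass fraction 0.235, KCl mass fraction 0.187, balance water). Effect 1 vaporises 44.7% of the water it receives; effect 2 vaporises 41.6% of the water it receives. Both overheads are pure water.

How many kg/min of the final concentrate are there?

84 kg/min

water in feed = 138×0.578 = 79.764 kg/min.
After stage 1: water left = (1−0.447)×79.764 = 44.109; stream total = 102.35 kg/min.
After stage 2: water left = (1−0.416)×44.109 = 25.76; final concentrate = 83.996 kg/min.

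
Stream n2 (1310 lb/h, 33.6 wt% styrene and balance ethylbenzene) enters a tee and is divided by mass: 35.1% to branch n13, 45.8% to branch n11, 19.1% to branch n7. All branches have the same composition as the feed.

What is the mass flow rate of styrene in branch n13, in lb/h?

154.5 lb/h

Branch n13 total = 0.351×1310 = 459.81 lb/h.
styrene in n13 = 0.336×459.81 = 154.5 lb/h.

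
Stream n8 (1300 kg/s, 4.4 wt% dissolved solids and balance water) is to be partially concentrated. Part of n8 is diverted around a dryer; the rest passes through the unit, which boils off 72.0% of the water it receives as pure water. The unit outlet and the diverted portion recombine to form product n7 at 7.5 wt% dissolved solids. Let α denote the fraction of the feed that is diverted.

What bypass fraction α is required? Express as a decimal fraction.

0.400

All 1300×0.044 = 57.2 kg/s of dissolved solids reaches n7, so n7 = 57.2/0.075 = 762.67 kg/s and vapour = 537.33 kg/s.
The evaporator receives (1−α)·1300 of feed at 0.956 water and removes 0.720 of that water:
0.720×0.956×(1−α)×1300 = 537.33
(1−α) = 537.33/894.82 = 0.6005;  α = 0.3995.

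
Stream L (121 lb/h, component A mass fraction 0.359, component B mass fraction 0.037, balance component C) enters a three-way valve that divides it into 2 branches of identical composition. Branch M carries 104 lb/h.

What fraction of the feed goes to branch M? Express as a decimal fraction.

Fraction to M = 104/121 = 0.8595.

0.860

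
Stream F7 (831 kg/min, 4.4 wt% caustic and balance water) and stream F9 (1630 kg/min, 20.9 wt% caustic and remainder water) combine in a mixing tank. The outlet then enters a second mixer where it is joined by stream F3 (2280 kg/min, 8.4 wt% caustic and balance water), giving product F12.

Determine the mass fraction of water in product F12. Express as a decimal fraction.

Overall, product flow = 4741 kg/min.
water in = 831×0.956 + 1630×0.791 + 2280×0.916 = 4172.2 kg/min.
water fraction in F12 = 0.880.

0.880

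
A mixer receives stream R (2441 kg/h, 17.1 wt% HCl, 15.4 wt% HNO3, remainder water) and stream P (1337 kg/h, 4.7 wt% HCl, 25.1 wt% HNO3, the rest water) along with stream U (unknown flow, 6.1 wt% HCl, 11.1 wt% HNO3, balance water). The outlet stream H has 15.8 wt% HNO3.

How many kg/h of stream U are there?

2438 kg/h

Let U be the unknown flow. Total out = 3778 + U.
HNO3 balance: 711.5 + 0.111·U = 0.158·(3778 + U)
(0.111 − 0.158)·U = 0.158×3778 − 711.5 = -114.58
U = -114.58 / -0.047 = 2437.8 kg/h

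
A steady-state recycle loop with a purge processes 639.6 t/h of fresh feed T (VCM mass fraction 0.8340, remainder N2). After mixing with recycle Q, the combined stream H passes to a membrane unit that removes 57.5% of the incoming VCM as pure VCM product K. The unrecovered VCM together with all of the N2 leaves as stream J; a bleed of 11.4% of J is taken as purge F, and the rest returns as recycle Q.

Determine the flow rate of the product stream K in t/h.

492 t/h

VCM in H: m_A = 639.6×0.834 + (1−0.114)·(1−0.575)·m_A, so m_A = 533.43/0.6234 = 855.6 t/h.
Product K = 0.575×855.6 = 491.97 t/h.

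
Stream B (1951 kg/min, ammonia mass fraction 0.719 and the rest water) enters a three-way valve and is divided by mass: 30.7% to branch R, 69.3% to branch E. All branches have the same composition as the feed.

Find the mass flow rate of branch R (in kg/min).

Branch R flow = 0.307×1951 = 598.96 kg/min.

599 kg/min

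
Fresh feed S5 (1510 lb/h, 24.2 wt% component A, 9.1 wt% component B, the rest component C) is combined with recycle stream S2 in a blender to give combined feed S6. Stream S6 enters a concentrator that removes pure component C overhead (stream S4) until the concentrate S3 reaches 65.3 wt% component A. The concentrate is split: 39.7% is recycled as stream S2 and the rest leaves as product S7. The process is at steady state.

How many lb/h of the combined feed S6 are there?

Overall component A balance (none leaves overhead): component A in fresh feed = component A in product, i.e. 1510×0.242 = (1−0.397)·S3·0.653.
S3 = 365.42/(0.653×0.603) = 928.03 lb/h.
Recycle S2 = 0.397×928.03 = 368.43 lb/h.
Combined feed S6 = 1510 + 368.43 = 1878.4 lb/h.

1878 lb/h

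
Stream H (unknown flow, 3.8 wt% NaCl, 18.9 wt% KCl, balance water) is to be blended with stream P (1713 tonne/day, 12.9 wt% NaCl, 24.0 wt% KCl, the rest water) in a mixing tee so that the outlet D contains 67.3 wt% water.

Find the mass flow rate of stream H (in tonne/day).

Let H be the unknown flow. Total out = 1713 + H.
water balance: 1080.9 + 0.773·H = 0.673·(1713 + H)
(0.773 − 0.673)·H = 0.673×1713 − 1080.9 = 71.946
H = 71.946 / 0.100 = 719.46 tonne/day

719.5 tonne/day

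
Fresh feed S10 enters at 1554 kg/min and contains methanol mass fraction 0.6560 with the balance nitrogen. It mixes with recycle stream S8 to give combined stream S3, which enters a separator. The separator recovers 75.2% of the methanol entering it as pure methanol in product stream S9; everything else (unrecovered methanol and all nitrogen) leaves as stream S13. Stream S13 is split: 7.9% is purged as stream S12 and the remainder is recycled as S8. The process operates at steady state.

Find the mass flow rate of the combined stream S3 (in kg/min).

nitrogen enters only via S10 and leaves only via the purge: 1554×0.344 = 0.079×(nitrogen in S13), and the separator passes all nitrogen, so nitrogen in S3 = nitrogen in S13 = 6766.8 kg/min.
methanol in S3: m_A = 1554×0.656 + (1−0.079)·(1−0.752)·m_A, so m_A = 1019.4/0.7716 = 1321.2 kg/min.
S3 = 1321.2 + 6766.8 = 8088 kg/min.

8088 kg/min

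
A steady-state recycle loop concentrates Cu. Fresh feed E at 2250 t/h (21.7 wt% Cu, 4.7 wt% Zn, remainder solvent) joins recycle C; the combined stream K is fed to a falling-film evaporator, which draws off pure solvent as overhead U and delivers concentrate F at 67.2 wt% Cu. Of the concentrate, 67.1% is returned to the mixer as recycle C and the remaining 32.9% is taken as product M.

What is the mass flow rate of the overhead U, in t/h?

1523 t/h

Overall Cu balance (none leaves overhead): Cu in fresh feed = Cu in product, i.e. 2250×0.217 = (1−0.671)·F·0.672.
F = 488.25/(0.672×0.329) = 2208.4 t/h.
Recycle C = 0.671×2208.4 = 1481.8 t/h.
Combined feed K = 2250 + 1481.8 = 3731.8 t/h.
Overhead U = K − F = 3731.8 − 2208.4 = 1523.4 t/h.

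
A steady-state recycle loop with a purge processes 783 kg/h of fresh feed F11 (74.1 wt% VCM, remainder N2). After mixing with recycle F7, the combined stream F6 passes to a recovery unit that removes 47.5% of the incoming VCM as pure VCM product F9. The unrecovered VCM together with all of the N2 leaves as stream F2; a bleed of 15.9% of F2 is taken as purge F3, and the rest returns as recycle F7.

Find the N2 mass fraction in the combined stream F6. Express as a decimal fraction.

0.551

N2 enters only via F11 and leaves only via the purge: 783×0.259 = 0.159×(N2 in F2), and the recovery unit passes all N2, so N2 in F6 = N2 in F2 = 1275.5 kg/h.
VCM in F6: m_A = 783×0.741 + (1−0.159)·(1−0.475)·m_A, so m_A = 580.2/0.5585 = 1038.9 kg/h.
F6 = 1038.9 + 1275.5 = 2314.4 kg/h.
N2 fraction in F6 = 1275.5/2314.4 = 0.551.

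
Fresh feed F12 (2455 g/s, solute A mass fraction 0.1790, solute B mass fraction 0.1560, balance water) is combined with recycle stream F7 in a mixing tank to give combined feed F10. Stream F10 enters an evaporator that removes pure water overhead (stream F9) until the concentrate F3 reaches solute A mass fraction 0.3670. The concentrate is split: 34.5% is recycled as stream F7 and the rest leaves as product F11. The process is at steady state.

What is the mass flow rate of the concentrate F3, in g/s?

1828 g/s

Overall solute A balance (none leaves overhead): solute A in fresh feed = solute A in product, i.e. 2455×0.179 = (1−0.345)·F3·0.367.
F3 = 439.44/(0.367×0.655) = 1828.1 g/s.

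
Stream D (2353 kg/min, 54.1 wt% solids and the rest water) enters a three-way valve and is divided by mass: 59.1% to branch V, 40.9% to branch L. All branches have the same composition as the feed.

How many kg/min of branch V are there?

1391 kg/min

Branch V flow = 0.591×2353 = 1390.6 kg/min.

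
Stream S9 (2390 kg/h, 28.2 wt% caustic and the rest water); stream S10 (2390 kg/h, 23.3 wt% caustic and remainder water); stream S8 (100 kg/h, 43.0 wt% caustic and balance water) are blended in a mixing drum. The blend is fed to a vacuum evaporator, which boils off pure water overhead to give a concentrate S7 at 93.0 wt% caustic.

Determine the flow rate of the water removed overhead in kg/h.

caustic entering = 2390×0.282 + 2390×0.233 + 100×0.430 = 1273.8 kg/h.
All caustic reports to S7, so S7 = 1273.8/0.930 = 1369.7 kg/h.
Total feed = 4880 kg/h; overhead = 4880 − 1369.7 = 3510.3 kg/h.

3510 kg/h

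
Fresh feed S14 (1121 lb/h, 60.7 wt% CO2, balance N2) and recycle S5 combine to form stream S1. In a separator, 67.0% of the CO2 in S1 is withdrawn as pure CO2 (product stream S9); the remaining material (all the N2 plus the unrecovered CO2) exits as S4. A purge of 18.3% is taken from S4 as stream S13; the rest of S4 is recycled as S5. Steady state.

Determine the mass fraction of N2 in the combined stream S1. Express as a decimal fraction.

N2 enters only via S14 and leaves only via the purge: 1121×0.393 = 0.183×(N2 in S4), and the separator passes all N2, so N2 in S1 = N2 in S4 = 2407.4 lb/h.
CO2 in S1: m_A = 1121×0.607 + (1−0.183)·(1−0.670)·m_A, so m_A = 680.45/0.7304 = 931.62 lb/h.
S1 = 931.62 + 2407.4 = 3339 lb/h.
N2 fraction in S1 = 2407.4/3339 = 0.721.

0.721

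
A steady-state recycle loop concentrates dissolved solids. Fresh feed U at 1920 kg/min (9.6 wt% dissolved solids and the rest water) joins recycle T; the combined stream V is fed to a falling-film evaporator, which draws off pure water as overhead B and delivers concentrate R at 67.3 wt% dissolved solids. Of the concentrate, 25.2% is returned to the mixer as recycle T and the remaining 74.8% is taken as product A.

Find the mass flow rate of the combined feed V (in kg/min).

Overall dissolved solids balance (none leaves overhead): dissolved solids in fresh feed = dissolved solids in product, i.e. 1920×0.096 = (1−0.252)·R·0.673.
R = 184.32/(0.673×0.748) = 366.15 kg/min.
Recycle T = 0.252×366.15 = 92.269 kg/min.
Combined feed V = 1920 + 92.269 = 2012.3 kg/min.

2012 kg/min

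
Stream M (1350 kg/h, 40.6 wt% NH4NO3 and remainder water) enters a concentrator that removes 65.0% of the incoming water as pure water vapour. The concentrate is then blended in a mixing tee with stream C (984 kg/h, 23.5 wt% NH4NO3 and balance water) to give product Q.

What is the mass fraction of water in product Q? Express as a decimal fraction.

Vapour removed = 0.650×0.594×1350 = 521.24 kg/h; concentrate = 828.76 kg/h.
water reaching the mixer = 280.66 (from concentrate) + 984×0.765 = 1033.4 kg/h.
Product flow = 828.76 + 984 = 1812.8 kg/h; water fraction = 0.570.

0.570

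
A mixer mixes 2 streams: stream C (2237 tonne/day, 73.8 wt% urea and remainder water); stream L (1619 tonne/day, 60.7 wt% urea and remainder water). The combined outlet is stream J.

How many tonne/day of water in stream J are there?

water out = water in = 2237×0.262 + 1619×0.393 = 1222.4 tonne/day.

1222 tonne/day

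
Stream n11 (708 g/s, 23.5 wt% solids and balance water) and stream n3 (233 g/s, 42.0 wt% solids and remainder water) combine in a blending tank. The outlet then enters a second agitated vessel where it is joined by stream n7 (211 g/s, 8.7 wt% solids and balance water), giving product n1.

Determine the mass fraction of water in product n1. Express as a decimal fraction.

Overall, product flow = 1152 g/s.
water in = 708×0.765 + 233×0.580 + 211×0.913 = 869.4 g/s.
water fraction in n1 = 0.755.

0.755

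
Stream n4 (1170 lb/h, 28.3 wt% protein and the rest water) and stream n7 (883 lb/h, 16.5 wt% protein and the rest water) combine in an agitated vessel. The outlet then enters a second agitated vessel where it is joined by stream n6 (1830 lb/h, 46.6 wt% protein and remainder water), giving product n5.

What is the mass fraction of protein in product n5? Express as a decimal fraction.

Overall, product flow = 3883 lb/h.
protein in = 1170×0.283 + 883×0.165 + 1830×0.466 = 1329.6 lb/h.
protein fraction in n5 = 0.3424.

0.3424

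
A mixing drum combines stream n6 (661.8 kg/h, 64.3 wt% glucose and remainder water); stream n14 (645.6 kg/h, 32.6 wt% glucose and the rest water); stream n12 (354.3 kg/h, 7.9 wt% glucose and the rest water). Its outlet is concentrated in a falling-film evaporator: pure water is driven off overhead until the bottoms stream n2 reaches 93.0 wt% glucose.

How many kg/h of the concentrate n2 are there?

714 kg/h

glucose entering = 661.8×0.643 + 645.6×0.326 + 354.3×0.079 = 663.99 kg/h.
All glucose reports to n2, so n2 = 663.99/0.930 = 713.97 kg/h.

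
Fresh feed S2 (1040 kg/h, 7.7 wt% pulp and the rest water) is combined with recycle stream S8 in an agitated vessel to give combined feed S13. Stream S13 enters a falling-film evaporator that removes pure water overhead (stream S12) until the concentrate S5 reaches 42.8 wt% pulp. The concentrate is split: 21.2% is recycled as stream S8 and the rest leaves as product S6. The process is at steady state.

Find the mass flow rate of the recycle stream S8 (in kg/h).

50.34 kg/h

Overall pulp balance (none leaves overhead): pulp in fresh feed = pulp in product, i.e. 1040×0.077 = (1−0.212)·S5·0.428.
S5 = 80.08/(0.428×0.788) = 237.44 kg/h.
Recycle S8 = 0.212×237.44 = 50.337 kg/h.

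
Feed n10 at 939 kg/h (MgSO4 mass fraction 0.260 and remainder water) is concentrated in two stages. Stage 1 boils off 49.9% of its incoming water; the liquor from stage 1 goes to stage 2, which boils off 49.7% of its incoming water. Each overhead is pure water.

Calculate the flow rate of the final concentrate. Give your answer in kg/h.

419.2 kg/h

water in feed = 939×0.740 = 694.86 kg/h.
After stage 1: water left = (1−0.499)×694.86 = 348.12; stream total = 592.26 kg/h.
After stage 2: water left = (1−0.497)×348.12 = 175.11; final concentrate = 419.25 kg/h.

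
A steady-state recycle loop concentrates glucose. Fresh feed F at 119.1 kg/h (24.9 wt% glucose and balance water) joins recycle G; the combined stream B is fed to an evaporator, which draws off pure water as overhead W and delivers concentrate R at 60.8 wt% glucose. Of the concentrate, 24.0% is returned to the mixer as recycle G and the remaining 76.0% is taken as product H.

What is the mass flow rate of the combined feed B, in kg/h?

134.5 kg/h

Overall glucose balance (none leaves overhead): glucose in fresh feed = glucose in product, i.e. 119.1×0.249 = (1−0.240)·R·0.608.
R = 29.656/(0.608×0.760) = 64.179 kg/h.
Recycle G = 0.240×64.179 = 15.403 kg/h.
Combined feed B = 119.1 + 15.403 = 134.5 kg/h.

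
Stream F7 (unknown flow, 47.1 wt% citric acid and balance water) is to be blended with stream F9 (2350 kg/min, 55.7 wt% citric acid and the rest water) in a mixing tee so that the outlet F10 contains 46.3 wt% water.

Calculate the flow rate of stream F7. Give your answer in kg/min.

Let F7 be the unknown flow. Total out = 2350 + F7.
water balance: 1041 + 0.529·F7 = 0.463·(2350 + F7)
(0.529 − 0.463)·F7 = 0.463×2350 − 1041 = 47
F7 = 47 / 0.066 = 712.12 kg/min

712.1 kg/min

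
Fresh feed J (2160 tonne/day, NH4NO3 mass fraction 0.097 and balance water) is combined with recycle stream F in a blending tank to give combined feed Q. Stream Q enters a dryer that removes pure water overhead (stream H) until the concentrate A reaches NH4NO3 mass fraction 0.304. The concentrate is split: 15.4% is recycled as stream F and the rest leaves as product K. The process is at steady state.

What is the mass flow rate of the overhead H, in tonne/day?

Overall NH4NO3 balance (none leaves overhead): NH4NO3 in fresh feed = NH4NO3 in product, i.e. 2160×0.097 = (1−0.154)·A·0.304.
A = 209.52/(0.304×0.846) = 814.67 tonne/day.
Recycle F = 0.154×814.67 = 125.46 tonne/day.
Combined feed Q = 2160 + 125.46 = 2285.5 tonne/day.
Overhead H = Q − A = 2285.5 − 814.67 = 1470.8 tonne/day.

1471 tonne/day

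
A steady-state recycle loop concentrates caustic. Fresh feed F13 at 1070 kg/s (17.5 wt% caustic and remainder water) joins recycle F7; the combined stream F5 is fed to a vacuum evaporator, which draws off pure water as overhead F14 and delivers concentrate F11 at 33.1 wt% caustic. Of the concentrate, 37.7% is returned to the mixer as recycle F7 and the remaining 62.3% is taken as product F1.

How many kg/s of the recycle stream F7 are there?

Overall caustic balance (none leaves overhead): caustic in fresh feed = caustic in product, i.e. 1070×0.175 = (1−0.377)·F11·0.331.
F11 = 187.25/(0.331×0.623) = 908.04 kg/s.
Recycle F7 = 0.377×908.04 = 342.33 kg/s.

342.3 kg/s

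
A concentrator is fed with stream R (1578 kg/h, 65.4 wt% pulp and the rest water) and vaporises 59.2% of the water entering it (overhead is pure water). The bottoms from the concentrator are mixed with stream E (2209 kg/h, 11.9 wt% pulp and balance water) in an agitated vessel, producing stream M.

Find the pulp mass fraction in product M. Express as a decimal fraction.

Vapour removed = 0.592×0.346×1578 = 323.22 kg/h; concentrate = 1254.8 kg/h.
pulp reaching the mixer = 1032 (from concentrate) + 2209×0.119 = 1294.9 kg/h.
Product flow = 1254.8 + 2209 = 3463.8 kg/h; pulp fraction = 0.374.

0.374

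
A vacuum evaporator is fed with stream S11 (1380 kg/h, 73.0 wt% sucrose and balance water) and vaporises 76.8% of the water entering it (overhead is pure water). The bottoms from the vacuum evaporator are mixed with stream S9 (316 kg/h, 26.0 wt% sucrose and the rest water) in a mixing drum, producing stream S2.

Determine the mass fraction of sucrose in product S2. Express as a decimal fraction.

Vapour removed = 0.768×0.270×1380 = 286.16 kg/h; concentrate = 1093.8 kg/h.
sucrose reaching the mixer = 1007.4 (from concentrate) + 316×0.260 = 1089.6 kg/h.
Product flow = 1093.8 + 316 = 1409.8 kg/h; sucrose fraction = 0.773.

0.773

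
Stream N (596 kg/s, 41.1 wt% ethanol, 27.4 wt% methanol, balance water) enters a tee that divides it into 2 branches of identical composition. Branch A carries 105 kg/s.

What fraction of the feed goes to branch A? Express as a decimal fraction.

0.176

Fraction to A = 105/596 = 0.1762.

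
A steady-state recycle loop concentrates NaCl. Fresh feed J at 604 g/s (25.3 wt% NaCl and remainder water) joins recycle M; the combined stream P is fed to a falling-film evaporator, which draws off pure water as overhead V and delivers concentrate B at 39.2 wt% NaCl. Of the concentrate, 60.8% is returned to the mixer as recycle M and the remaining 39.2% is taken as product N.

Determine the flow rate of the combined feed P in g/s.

Overall NaCl balance (none leaves overhead): NaCl in fresh feed = NaCl in product, i.e. 604×0.253 = (1−0.608)·B·0.392.
B = 152.81/(0.392×0.392) = 994.46 g/s.
Recycle M = 0.608×994.46 = 604.63 g/s.
Combined feed P = 604 + 604.63 = 1208.6 g/s.

1209 g/s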